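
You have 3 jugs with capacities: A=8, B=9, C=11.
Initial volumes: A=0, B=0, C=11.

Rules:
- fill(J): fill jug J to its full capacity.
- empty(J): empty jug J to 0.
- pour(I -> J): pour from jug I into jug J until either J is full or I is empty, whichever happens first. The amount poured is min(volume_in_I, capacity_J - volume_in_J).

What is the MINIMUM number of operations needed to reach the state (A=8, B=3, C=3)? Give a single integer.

BFS from (A=0, B=0, C=11). One shortest path:
  1. pour(C -> A) -> (A=8 B=0 C=3)
  2. empty(A) -> (A=0 B=0 C=3)
  3. pour(C -> B) -> (A=0 B=3 C=0)
  4. fill(C) -> (A=0 B=3 C=11)
  5. pour(C -> A) -> (A=8 B=3 C=3)
Reached target in 5 moves.

Answer: 5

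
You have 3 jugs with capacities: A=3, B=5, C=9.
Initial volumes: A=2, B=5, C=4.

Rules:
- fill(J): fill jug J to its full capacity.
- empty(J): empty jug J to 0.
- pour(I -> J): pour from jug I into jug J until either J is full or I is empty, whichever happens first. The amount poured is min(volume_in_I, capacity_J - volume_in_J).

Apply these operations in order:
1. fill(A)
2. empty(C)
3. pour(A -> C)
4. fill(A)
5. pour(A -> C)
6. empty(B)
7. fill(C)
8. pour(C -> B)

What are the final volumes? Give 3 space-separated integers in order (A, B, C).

Step 1: fill(A) -> (A=3 B=5 C=4)
Step 2: empty(C) -> (A=3 B=5 C=0)
Step 3: pour(A -> C) -> (A=0 B=5 C=3)
Step 4: fill(A) -> (A=3 B=5 C=3)
Step 5: pour(A -> C) -> (A=0 B=5 C=6)
Step 6: empty(B) -> (A=0 B=0 C=6)
Step 7: fill(C) -> (A=0 B=0 C=9)
Step 8: pour(C -> B) -> (A=0 B=5 C=4)

Answer: 0 5 4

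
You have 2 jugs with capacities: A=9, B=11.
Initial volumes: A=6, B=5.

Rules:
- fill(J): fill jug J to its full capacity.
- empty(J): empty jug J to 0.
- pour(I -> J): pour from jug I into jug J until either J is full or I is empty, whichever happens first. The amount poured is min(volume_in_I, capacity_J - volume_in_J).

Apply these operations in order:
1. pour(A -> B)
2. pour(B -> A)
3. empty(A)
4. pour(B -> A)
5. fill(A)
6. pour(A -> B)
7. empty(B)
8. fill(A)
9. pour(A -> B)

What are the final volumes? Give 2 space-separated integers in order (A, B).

Step 1: pour(A -> B) -> (A=0 B=11)
Step 2: pour(B -> A) -> (A=9 B=2)
Step 3: empty(A) -> (A=0 B=2)
Step 4: pour(B -> A) -> (A=2 B=0)
Step 5: fill(A) -> (A=9 B=0)
Step 6: pour(A -> B) -> (A=0 B=9)
Step 7: empty(B) -> (A=0 B=0)
Step 8: fill(A) -> (A=9 B=0)
Step 9: pour(A -> B) -> (A=0 B=9)

Answer: 0 9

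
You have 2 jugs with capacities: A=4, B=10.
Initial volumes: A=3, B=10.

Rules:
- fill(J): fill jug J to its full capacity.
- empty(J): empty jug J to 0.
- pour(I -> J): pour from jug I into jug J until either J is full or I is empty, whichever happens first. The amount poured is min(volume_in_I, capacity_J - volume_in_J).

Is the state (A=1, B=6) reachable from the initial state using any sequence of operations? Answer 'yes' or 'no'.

Answer: no

Derivation:
BFS explored all 28 reachable states.
Reachable set includes: (0,0), (0,1), (0,2), (0,3), (0,4), (0,5), (0,6), (0,7), (0,8), (0,9), (0,10), (1,0) ...
Target (A=1, B=6) not in reachable set → no.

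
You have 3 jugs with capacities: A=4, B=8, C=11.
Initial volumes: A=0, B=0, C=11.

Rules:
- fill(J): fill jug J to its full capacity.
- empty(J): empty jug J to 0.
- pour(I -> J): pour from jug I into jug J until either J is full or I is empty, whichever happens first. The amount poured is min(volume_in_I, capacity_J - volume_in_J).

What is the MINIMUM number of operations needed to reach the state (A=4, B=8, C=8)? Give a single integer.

Answer: 5

Derivation:
BFS from (A=0, B=0, C=11). One shortest path:
  1. fill(A) -> (A=4 B=0 C=11)
  2. fill(B) -> (A=4 B=8 C=11)
  3. empty(C) -> (A=4 B=8 C=0)
  4. pour(B -> C) -> (A=4 B=0 C=8)
  5. fill(B) -> (A=4 B=8 C=8)
Reached target in 5 moves.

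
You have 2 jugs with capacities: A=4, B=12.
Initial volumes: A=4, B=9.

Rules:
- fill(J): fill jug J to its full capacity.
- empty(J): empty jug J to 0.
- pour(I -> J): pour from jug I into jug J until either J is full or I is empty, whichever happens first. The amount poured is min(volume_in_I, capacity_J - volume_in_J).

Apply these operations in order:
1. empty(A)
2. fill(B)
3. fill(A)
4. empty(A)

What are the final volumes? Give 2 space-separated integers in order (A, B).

Answer: 0 12

Derivation:
Step 1: empty(A) -> (A=0 B=9)
Step 2: fill(B) -> (A=0 B=12)
Step 3: fill(A) -> (A=4 B=12)
Step 4: empty(A) -> (A=0 B=12)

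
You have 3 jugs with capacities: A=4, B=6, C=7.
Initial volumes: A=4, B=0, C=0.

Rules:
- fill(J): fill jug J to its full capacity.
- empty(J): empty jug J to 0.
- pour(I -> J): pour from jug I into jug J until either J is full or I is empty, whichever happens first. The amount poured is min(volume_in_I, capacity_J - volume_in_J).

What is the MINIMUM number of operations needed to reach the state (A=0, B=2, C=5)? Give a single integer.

Answer: 5

Derivation:
BFS from (A=4, B=0, C=0). One shortest path:
  1. empty(A) -> (A=0 B=0 C=0)
  2. fill(C) -> (A=0 B=0 C=7)
  3. pour(C -> B) -> (A=0 B=6 C=1)
  4. pour(B -> A) -> (A=4 B=2 C=1)
  5. pour(A -> C) -> (A=0 B=2 C=5)
Reached target in 5 moves.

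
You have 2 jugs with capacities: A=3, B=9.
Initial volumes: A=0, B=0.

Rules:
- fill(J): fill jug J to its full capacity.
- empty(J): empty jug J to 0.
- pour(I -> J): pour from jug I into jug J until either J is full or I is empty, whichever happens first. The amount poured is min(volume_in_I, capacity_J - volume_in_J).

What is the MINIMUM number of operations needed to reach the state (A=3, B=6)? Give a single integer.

Answer: 2

Derivation:
BFS from (A=0, B=0). One shortest path:
  1. fill(B) -> (A=0 B=9)
  2. pour(B -> A) -> (A=3 B=6)
Reached target in 2 moves.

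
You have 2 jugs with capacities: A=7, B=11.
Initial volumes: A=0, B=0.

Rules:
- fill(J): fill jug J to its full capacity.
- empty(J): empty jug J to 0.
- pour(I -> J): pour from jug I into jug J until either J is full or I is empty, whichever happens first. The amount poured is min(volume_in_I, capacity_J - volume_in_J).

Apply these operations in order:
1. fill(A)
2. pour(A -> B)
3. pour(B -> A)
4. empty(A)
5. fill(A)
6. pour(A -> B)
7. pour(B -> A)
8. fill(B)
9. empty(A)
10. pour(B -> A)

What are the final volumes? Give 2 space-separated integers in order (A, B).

Answer: 7 4

Derivation:
Step 1: fill(A) -> (A=7 B=0)
Step 2: pour(A -> B) -> (A=0 B=7)
Step 3: pour(B -> A) -> (A=7 B=0)
Step 4: empty(A) -> (A=0 B=0)
Step 5: fill(A) -> (A=7 B=0)
Step 6: pour(A -> B) -> (A=0 B=7)
Step 7: pour(B -> A) -> (A=7 B=0)
Step 8: fill(B) -> (A=7 B=11)
Step 9: empty(A) -> (A=0 B=11)
Step 10: pour(B -> A) -> (A=7 B=4)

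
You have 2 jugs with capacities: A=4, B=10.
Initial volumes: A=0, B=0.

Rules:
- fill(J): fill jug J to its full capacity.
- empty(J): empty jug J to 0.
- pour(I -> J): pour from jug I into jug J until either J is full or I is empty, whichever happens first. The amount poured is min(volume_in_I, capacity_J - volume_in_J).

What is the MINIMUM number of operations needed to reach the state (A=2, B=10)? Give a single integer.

BFS from (A=0, B=0). One shortest path:
  1. fill(A) -> (A=4 B=0)
  2. pour(A -> B) -> (A=0 B=4)
  3. fill(A) -> (A=4 B=4)
  4. pour(A -> B) -> (A=0 B=8)
  5. fill(A) -> (A=4 B=8)
  6. pour(A -> B) -> (A=2 B=10)
Reached target in 6 moves.

Answer: 6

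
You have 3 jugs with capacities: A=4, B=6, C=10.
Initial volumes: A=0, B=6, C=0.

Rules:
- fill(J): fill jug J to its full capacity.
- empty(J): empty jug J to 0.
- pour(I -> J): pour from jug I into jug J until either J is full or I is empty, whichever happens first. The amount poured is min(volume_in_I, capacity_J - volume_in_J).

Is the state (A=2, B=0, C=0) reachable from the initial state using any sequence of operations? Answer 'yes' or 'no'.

Answer: yes

Derivation:
BFS from (A=0, B=6, C=0):
  1. pour(B -> A) -> (A=4 B=2 C=0)
  2. empty(A) -> (A=0 B=2 C=0)
  3. pour(B -> A) -> (A=2 B=0 C=0)
Target reached → yes.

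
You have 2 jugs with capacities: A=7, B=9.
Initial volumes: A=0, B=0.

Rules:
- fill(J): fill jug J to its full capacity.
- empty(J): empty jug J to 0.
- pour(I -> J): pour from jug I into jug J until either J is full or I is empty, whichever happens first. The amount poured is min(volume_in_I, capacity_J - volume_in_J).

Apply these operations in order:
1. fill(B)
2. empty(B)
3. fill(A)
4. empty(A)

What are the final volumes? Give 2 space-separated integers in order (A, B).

Answer: 0 0

Derivation:
Step 1: fill(B) -> (A=0 B=9)
Step 2: empty(B) -> (A=0 B=0)
Step 3: fill(A) -> (A=7 B=0)
Step 4: empty(A) -> (A=0 B=0)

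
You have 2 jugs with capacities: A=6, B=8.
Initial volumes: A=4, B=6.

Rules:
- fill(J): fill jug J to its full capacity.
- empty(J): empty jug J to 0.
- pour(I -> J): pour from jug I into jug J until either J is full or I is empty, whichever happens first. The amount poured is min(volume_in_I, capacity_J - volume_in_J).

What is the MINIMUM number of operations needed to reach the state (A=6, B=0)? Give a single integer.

BFS from (A=4, B=6). One shortest path:
  1. fill(A) -> (A=6 B=6)
  2. empty(B) -> (A=6 B=0)
Reached target in 2 moves.

Answer: 2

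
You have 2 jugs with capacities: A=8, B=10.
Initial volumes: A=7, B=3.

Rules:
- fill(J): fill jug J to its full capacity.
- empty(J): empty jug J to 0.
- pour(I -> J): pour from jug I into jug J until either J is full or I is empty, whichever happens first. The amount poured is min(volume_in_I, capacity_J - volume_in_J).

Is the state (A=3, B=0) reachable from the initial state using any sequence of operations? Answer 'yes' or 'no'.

BFS from (A=7, B=3):
  1. empty(A) -> (A=0 B=3)
  2. pour(B -> A) -> (A=3 B=0)
Target reached → yes.

Answer: yes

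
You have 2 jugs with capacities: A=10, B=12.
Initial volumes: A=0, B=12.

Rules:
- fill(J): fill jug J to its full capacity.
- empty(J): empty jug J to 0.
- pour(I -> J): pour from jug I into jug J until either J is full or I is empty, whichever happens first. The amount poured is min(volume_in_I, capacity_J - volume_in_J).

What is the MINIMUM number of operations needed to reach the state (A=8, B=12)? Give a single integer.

Answer: 5

Derivation:
BFS from (A=0, B=12). One shortest path:
  1. fill(A) -> (A=10 B=12)
  2. empty(B) -> (A=10 B=0)
  3. pour(A -> B) -> (A=0 B=10)
  4. fill(A) -> (A=10 B=10)
  5. pour(A -> B) -> (A=8 B=12)
Reached target in 5 moves.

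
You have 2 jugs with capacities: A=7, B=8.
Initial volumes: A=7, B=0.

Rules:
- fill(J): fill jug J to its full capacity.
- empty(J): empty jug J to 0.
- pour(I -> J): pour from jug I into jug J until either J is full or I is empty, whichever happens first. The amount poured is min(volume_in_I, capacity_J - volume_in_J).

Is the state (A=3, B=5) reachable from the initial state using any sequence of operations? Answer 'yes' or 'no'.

BFS explored all 30 reachable states.
Reachable set includes: (0,0), (0,1), (0,2), (0,3), (0,4), (0,5), (0,6), (0,7), (0,8), (1,0), (1,8), (2,0) ...
Target (A=3, B=5) not in reachable set → no.

Answer: no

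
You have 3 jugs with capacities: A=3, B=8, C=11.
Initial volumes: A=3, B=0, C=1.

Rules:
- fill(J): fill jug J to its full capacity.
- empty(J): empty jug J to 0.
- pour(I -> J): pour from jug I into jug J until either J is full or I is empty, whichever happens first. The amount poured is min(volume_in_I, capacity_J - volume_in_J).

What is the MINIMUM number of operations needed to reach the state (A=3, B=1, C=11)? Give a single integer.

BFS from (A=3, B=0, C=1). One shortest path:
  1. pour(C -> B) -> (A=3 B=1 C=0)
  2. fill(C) -> (A=3 B=1 C=11)
Reached target in 2 moves.

Answer: 2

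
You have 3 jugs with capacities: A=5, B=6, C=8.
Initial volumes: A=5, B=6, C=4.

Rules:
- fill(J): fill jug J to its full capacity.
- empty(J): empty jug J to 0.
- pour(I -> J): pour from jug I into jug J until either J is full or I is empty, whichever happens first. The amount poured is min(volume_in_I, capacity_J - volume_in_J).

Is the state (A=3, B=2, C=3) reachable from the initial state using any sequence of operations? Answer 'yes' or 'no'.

Answer: no

Derivation:
BFS explored all 238 reachable states.
Reachable set includes: (0,0,0), (0,0,1), (0,0,2), (0,0,3), (0,0,4), (0,0,5), (0,0,6), (0,0,7), (0,0,8), (0,1,0), (0,1,1), (0,1,2) ...
Target (A=3, B=2, C=3) not in reachable set → no.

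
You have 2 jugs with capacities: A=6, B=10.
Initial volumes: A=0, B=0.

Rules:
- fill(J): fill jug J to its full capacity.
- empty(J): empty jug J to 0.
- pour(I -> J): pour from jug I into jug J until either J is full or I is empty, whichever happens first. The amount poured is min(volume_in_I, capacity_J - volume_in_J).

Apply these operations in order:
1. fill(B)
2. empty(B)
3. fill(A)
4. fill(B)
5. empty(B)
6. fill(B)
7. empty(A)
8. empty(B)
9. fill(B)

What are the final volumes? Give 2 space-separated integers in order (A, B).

Answer: 0 10

Derivation:
Step 1: fill(B) -> (A=0 B=10)
Step 2: empty(B) -> (A=0 B=0)
Step 3: fill(A) -> (A=6 B=0)
Step 4: fill(B) -> (A=6 B=10)
Step 5: empty(B) -> (A=6 B=0)
Step 6: fill(B) -> (A=6 B=10)
Step 7: empty(A) -> (A=0 B=10)
Step 8: empty(B) -> (A=0 B=0)
Step 9: fill(B) -> (A=0 B=10)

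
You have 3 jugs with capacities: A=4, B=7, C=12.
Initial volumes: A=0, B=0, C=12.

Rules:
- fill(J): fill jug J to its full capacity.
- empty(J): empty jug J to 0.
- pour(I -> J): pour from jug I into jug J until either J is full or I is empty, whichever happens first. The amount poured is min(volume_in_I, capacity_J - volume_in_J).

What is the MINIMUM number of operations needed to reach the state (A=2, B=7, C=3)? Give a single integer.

BFS from (A=0, B=0, C=12). One shortest path:
  1. pour(C -> B) -> (A=0 B=7 C=5)
  2. pour(B -> A) -> (A=4 B=3 C=5)
  3. empty(A) -> (A=0 B=3 C=5)
  4. pour(B -> A) -> (A=3 B=0 C=5)
  5. pour(C -> B) -> (A=3 B=5 C=0)
  6. pour(A -> C) -> (A=0 B=5 C=3)
  7. fill(A) -> (A=4 B=5 C=3)
  8. pour(A -> B) -> (A=2 B=7 C=3)
Reached target in 8 moves.

Answer: 8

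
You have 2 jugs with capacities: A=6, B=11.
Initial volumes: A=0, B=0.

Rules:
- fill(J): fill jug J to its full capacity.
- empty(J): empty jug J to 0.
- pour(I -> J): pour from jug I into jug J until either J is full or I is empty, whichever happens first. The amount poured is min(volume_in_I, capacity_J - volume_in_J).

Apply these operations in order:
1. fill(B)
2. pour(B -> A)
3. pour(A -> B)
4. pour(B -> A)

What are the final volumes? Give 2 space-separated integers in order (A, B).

Step 1: fill(B) -> (A=0 B=11)
Step 2: pour(B -> A) -> (A=6 B=5)
Step 3: pour(A -> B) -> (A=0 B=11)
Step 4: pour(B -> A) -> (A=6 B=5)

Answer: 6 5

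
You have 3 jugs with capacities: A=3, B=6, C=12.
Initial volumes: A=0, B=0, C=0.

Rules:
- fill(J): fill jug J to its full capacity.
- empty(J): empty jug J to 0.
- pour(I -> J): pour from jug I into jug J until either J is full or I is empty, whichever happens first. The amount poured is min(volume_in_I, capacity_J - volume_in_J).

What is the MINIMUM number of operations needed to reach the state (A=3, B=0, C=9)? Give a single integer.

BFS from (A=0, B=0, C=0). One shortest path:
  1. fill(C) -> (A=0 B=0 C=12)
  2. pour(C -> A) -> (A=3 B=0 C=9)
Reached target in 2 moves.

Answer: 2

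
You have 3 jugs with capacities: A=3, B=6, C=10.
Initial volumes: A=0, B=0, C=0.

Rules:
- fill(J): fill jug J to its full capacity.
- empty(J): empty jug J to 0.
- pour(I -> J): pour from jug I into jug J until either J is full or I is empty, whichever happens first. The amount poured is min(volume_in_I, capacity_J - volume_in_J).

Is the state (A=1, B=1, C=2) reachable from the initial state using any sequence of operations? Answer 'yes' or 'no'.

BFS explored all 218 reachable states.
Reachable set includes: (0,0,0), (0,0,1), (0,0,2), (0,0,3), (0,0,4), (0,0,5), (0,0,6), (0,0,7), (0,0,8), (0,0,9), (0,0,10), (0,1,0) ...
Target (A=1, B=1, C=2) not in reachable set → no.

Answer: no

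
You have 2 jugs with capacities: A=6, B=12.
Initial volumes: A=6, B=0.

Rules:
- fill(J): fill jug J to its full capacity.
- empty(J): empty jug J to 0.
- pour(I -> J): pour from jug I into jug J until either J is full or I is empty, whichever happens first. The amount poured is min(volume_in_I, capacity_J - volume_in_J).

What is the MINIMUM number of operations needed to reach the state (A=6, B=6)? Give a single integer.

BFS from (A=6, B=0). One shortest path:
  1. pour(A -> B) -> (A=0 B=6)
  2. fill(A) -> (A=6 B=6)
Reached target in 2 moves.

Answer: 2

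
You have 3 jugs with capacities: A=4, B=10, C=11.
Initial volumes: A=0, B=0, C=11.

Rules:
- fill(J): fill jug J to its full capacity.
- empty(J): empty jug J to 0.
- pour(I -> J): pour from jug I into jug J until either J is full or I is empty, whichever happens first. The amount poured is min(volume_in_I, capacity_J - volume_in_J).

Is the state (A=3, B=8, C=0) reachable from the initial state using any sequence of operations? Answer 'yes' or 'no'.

Answer: yes

Derivation:
BFS from (A=0, B=0, C=11):
  1. pour(C -> A) -> (A=4 B=0 C=7)
  2. pour(A -> B) -> (A=0 B=4 C=7)
  3. pour(C -> A) -> (A=4 B=4 C=3)
  4. pour(A -> B) -> (A=0 B=8 C=3)
  5. pour(C -> A) -> (A=3 B=8 C=0)
Target reached → yes.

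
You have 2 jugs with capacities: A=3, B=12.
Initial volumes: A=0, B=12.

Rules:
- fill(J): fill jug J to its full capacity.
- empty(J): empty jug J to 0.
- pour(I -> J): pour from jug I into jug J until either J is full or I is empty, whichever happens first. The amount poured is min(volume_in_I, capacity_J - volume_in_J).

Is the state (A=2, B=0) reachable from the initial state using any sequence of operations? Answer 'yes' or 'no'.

BFS explored all 10 reachable states.
Reachable set includes: (0,0), (0,3), (0,6), (0,9), (0,12), (3,0), (3,3), (3,6), (3,9), (3,12)
Target (A=2, B=0) not in reachable set → no.

Answer: no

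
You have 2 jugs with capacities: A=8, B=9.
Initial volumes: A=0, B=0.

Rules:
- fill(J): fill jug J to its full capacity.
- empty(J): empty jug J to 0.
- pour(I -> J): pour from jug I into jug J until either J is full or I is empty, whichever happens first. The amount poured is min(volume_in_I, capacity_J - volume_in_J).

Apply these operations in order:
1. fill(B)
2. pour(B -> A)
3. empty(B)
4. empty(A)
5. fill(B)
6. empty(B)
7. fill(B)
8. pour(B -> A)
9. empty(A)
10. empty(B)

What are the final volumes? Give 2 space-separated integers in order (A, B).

Step 1: fill(B) -> (A=0 B=9)
Step 2: pour(B -> A) -> (A=8 B=1)
Step 3: empty(B) -> (A=8 B=0)
Step 4: empty(A) -> (A=0 B=0)
Step 5: fill(B) -> (A=0 B=9)
Step 6: empty(B) -> (A=0 B=0)
Step 7: fill(B) -> (A=0 B=9)
Step 8: pour(B -> A) -> (A=8 B=1)
Step 9: empty(A) -> (A=0 B=1)
Step 10: empty(B) -> (A=0 B=0)

Answer: 0 0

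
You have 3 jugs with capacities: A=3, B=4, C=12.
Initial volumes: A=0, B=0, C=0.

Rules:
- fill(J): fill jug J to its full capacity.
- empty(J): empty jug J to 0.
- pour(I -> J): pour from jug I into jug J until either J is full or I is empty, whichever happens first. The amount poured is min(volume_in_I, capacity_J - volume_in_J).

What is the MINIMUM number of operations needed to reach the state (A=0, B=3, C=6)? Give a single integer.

Answer: 5

Derivation:
BFS from (A=0, B=0, C=0). One shortest path:
  1. fill(C) -> (A=0 B=0 C=12)
  2. pour(C -> A) -> (A=3 B=0 C=9)
  3. empty(A) -> (A=0 B=0 C=9)
  4. pour(C -> A) -> (A=3 B=0 C=6)
  5. pour(A -> B) -> (A=0 B=3 C=6)
Reached target in 5 moves.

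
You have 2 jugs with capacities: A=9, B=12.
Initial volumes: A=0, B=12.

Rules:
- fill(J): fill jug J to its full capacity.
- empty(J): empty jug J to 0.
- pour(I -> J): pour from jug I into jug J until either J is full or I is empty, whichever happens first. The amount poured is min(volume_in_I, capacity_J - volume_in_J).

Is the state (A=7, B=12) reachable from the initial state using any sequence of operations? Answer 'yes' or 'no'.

Answer: no

Derivation:
BFS explored all 14 reachable states.
Reachable set includes: (0,0), (0,3), (0,6), (0,9), (0,12), (3,0), (3,12), (6,0), (6,12), (9,0), (9,3), (9,6) ...
Target (A=7, B=12) not in reachable set → no.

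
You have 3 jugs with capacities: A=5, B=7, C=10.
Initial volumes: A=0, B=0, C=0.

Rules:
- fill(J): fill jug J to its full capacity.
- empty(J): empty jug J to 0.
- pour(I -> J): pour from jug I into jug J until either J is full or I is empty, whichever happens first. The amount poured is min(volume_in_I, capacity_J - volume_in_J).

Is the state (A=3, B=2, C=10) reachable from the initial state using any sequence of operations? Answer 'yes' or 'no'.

Answer: yes

Derivation:
BFS from (A=0, B=0, C=0):
  1. fill(A) -> (A=5 B=0 C=0)
  2. fill(C) -> (A=5 B=0 C=10)
  3. pour(A -> B) -> (A=0 B=5 C=10)
  4. pour(C -> A) -> (A=5 B=5 C=5)
  5. pour(A -> B) -> (A=3 B=7 C=5)
  6. pour(B -> C) -> (A=3 B=2 C=10)
Target reached → yes.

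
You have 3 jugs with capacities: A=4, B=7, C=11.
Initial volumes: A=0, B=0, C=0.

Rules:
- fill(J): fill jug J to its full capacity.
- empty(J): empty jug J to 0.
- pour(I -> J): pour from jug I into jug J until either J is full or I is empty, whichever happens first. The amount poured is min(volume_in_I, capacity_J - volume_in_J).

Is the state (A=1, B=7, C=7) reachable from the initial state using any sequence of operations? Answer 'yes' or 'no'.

Answer: yes

Derivation:
BFS from (A=0, B=0, C=0):
  1. fill(A) -> (A=4 B=0 C=0)
  2. fill(C) -> (A=4 B=0 C=11)
  3. pour(A -> B) -> (A=0 B=4 C=11)
  4. pour(C -> A) -> (A=4 B=4 C=7)
  5. pour(A -> B) -> (A=1 B=7 C=7)
Target reached → yes.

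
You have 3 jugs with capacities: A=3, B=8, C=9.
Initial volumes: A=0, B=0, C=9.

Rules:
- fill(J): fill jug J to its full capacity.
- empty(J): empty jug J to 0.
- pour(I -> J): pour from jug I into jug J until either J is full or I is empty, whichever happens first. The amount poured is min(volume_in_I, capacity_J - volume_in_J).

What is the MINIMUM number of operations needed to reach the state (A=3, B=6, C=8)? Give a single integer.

BFS from (A=0, B=0, C=9). One shortest path:
  1. pour(C -> B) -> (A=0 B=8 C=1)
  2. pour(C -> A) -> (A=1 B=8 C=0)
  3. pour(B -> C) -> (A=1 B=0 C=8)
  4. fill(B) -> (A=1 B=8 C=8)
  5. pour(B -> A) -> (A=3 B=6 C=8)
Reached target in 5 moves.

Answer: 5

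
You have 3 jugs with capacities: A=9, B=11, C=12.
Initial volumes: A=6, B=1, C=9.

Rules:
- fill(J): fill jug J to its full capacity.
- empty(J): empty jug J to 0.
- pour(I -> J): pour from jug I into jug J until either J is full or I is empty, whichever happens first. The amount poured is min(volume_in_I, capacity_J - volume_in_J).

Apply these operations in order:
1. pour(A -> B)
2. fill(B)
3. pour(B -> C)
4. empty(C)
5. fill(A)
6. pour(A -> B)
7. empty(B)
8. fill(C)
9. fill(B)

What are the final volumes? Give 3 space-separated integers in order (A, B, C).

Answer: 6 11 12

Derivation:
Step 1: pour(A -> B) -> (A=0 B=7 C=9)
Step 2: fill(B) -> (A=0 B=11 C=9)
Step 3: pour(B -> C) -> (A=0 B=8 C=12)
Step 4: empty(C) -> (A=0 B=8 C=0)
Step 5: fill(A) -> (A=9 B=8 C=0)
Step 6: pour(A -> B) -> (A=6 B=11 C=0)
Step 7: empty(B) -> (A=6 B=0 C=0)
Step 8: fill(C) -> (A=6 B=0 C=12)
Step 9: fill(B) -> (A=6 B=11 C=12)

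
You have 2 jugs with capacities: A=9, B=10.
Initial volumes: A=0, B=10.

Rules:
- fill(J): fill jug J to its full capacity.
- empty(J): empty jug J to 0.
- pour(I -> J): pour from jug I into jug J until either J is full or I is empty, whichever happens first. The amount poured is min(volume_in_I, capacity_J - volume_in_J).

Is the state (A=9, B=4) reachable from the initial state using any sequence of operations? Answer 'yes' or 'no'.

Answer: yes

Derivation:
BFS from (A=0, B=10):
  1. pour(B -> A) -> (A=9 B=1)
  2. empty(A) -> (A=0 B=1)
  3. pour(B -> A) -> (A=1 B=0)
  4. fill(B) -> (A=1 B=10)
  5. pour(B -> A) -> (A=9 B=2)
  6. empty(A) -> (A=0 B=2)
  7. pour(B -> A) -> (A=2 B=0)
  8. fill(B) -> (A=2 B=10)
  9. pour(B -> A) -> (A=9 B=3)
  10. empty(A) -> (A=0 B=3)
  11. pour(B -> A) -> (A=3 B=0)
  12. fill(B) -> (A=3 B=10)
  13. pour(B -> A) -> (A=9 B=4)
Target reached → yes.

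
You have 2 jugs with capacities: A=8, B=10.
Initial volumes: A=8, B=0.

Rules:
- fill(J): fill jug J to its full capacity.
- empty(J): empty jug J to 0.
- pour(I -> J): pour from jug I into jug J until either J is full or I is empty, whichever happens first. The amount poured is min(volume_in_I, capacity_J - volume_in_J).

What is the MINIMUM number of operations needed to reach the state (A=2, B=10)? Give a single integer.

BFS from (A=8, B=0). One shortest path:
  1. empty(A) -> (A=0 B=0)
  2. fill(B) -> (A=0 B=10)
  3. pour(B -> A) -> (A=8 B=2)
  4. empty(A) -> (A=0 B=2)
  5. pour(B -> A) -> (A=2 B=0)
  6. fill(B) -> (A=2 B=10)
Reached target in 6 moves.

Answer: 6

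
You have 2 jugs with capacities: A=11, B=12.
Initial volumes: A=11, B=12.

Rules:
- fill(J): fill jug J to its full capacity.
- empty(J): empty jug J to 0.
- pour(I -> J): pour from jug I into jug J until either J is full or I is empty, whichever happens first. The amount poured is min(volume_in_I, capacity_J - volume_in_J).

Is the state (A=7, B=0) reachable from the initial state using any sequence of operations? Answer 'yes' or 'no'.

BFS from (A=11, B=12):
  1. empty(B) -> (A=11 B=0)
  2. pour(A -> B) -> (A=0 B=11)
  3. fill(A) -> (A=11 B=11)
  4. pour(A -> B) -> (A=10 B=12)
  5. empty(B) -> (A=10 B=0)
  6. pour(A -> B) -> (A=0 B=10)
  7. fill(A) -> (A=11 B=10)
  8. pour(A -> B) -> (A=9 B=12)
  9. empty(B) -> (A=9 B=0)
  10. pour(A -> B) -> (A=0 B=9)
  11. fill(A) -> (A=11 B=9)
  12. pour(A -> B) -> (A=8 B=12)
  13. empty(B) -> (A=8 B=0)
  14. pour(A -> B) -> (A=0 B=8)
  15. fill(A) -> (A=11 B=8)
  16. pour(A -> B) -> (A=7 B=12)
  17. empty(B) -> (A=7 B=0)
Target reached → yes.

Answer: yes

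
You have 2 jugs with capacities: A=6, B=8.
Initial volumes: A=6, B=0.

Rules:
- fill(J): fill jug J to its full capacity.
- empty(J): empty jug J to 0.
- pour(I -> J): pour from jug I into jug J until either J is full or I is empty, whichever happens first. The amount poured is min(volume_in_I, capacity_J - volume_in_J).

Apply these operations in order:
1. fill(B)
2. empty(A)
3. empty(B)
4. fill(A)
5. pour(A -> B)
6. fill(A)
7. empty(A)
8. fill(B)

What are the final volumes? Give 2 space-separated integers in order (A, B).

Answer: 0 8

Derivation:
Step 1: fill(B) -> (A=6 B=8)
Step 2: empty(A) -> (A=0 B=8)
Step 3: empty(B) -> (A=0 B=0)
Step 4: fill(A) -> (A=6 B=0)
Step 5: pour(A -> B) -> (A=0 B=6)
Step 6: fill(A) -> (A=6 B=6)
Step 7: empty(A) -> (A=0 B=6)
Step 8: fill(B) -> (A=0 B=8)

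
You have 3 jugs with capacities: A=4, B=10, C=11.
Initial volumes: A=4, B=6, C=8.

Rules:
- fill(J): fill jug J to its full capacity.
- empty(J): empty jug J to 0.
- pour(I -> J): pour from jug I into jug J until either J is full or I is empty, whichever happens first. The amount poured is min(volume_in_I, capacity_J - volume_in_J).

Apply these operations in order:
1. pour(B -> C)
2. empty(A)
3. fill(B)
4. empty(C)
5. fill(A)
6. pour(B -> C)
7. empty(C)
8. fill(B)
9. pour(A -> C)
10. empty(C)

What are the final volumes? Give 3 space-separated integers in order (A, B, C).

Answer: 0 10 0

Derivation:
Step 1: pour(B -> C) -> (A=4 B=3 C=11)
Step 2: empty(A) -> (A=0 B=3 C=11)
Step 3: fill(B) -> (A=0 B=10 C=11)
Step 4: empty(C) -> (A=0 B=10 C=0)
Step 5: fill(A) -> (A=4 B=10 C=0)
Step 6: pour(B -> C) -> (A=4 B=0 C=10)
Step 7: empty(C) -> (A=4 B=0 C=0)
Step 8: fill(B) -> (A=4 B=10 C=0)
Step 9: pour(A -> C) -> (A=0 B=10 C=4)
Step 10: empty(C) -> (A=0 B=10 C=0)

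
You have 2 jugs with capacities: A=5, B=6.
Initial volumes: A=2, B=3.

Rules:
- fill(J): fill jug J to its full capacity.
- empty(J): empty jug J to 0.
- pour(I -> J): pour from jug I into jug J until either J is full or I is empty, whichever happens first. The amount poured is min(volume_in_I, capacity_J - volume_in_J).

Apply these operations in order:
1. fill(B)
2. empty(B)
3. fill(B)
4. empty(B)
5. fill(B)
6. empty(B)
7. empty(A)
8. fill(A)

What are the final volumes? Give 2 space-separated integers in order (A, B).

Answer: 5 0

Derivation:
Step 1: fill(B) -> (A=2 B=6)
Step 2: empty(B) -> (A=2 B=0)
Step 3: fill(B) -> (A=2 B=6)
Step 4: empty(B) -> (A=2 B=0)
Step 5: fill(B) -> (A=2 B=6)
Step 6: empty(B) -> (A=2 B=0)
Step 7: empty(A) -> (A=0 B=0)
Step 8: fill(A) -> (A=5 B=0)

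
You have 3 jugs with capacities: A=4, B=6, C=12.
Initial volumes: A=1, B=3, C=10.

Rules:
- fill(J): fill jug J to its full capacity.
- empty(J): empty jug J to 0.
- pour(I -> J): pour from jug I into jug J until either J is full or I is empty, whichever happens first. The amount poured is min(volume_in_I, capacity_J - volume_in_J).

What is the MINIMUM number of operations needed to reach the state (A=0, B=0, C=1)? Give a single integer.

Answer: 3

Derivation:
BFS from (A=1, B=3, C=10). One shortest path:
  1. empty(B) -> (A=1 B=0 C=10)
  2. empty(C) -> (A=1 B=0 C=0)
  3. pour(A -> C) -> (A=0 B=0 C=1)
Reached target in 3 moves.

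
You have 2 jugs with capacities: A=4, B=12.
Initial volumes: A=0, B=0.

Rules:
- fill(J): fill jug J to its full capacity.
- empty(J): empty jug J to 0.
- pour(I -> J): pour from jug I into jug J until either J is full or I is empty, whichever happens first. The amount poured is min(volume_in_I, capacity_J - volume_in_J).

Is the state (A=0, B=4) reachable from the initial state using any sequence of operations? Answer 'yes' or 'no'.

BFS from (A=0, B=0):
  1. fill(A) -> (A=4 B=0)
  2. pour(A -> B) -> (A=0 B=4)
Target reached → yes.

Answer: yes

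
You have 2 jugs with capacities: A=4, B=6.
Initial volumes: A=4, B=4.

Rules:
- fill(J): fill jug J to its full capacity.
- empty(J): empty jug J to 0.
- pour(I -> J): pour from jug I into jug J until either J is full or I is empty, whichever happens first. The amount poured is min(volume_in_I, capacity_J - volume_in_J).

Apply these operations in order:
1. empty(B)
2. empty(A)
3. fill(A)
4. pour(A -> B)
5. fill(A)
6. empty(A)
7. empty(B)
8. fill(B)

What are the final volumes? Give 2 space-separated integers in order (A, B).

Answer: 0 6

Derivation:
Step 1: empty(B) -> (A=4 B=0)
Step 2: empty(A) -> (A=0 B=0)
Step 3: fill(A) -> (A=4 B=0)
Step 4: pour(A -> B) -> (A=0 B=4)
Step 5: fill(A) -> (A=4 B=4)
Step 6: empty(A) -> (A=0 B=4)
Step 7: empty(B) -> (A=0 B=0)
Step 8: fill(B) -> (A=0 B=6)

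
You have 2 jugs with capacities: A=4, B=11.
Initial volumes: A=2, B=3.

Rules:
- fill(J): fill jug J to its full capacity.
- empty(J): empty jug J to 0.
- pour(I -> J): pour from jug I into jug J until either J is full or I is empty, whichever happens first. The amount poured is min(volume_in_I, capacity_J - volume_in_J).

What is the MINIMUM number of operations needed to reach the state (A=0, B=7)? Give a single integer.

Answer: 2

Derivation:
BFS from (A=2, B=3). One shortest path:
  1. fill(A) -> (A=4 B=3)
  2. pour(A -> B) -> (A=0 B=7)
Reached target in 2 moves.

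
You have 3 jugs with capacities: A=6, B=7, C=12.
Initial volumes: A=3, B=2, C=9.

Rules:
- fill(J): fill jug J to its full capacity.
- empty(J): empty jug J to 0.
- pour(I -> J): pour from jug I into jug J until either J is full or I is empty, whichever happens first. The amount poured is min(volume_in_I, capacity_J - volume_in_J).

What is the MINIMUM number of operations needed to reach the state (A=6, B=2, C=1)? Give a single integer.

BFS from (A=3, B=2, C=9). One shortest path:
  1. empty(A) -> (A=0 B=2 C=9)
  2. empty(B) -> (A=0 B=0 C=9)
  3. pour(C -> B) -> (A=0 B=7 C=2)
  4. pour(C -> A) -> (A=2 B=7 C=0)
  5. pour(B -> C) -> (A=2 B=0 C=7)
  6. pour(A -> B) -> (A=0 B=2 C=7)
  7. pour(C -> A) -> (A=6 B=2 C=1)
Reached target in 7 moves.

Answer: 7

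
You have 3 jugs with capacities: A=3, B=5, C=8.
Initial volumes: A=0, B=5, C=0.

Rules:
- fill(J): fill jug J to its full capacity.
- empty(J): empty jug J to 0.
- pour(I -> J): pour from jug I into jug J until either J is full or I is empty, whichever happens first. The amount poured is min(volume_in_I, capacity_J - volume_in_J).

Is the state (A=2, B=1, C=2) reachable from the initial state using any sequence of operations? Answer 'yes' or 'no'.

BFS explored all 160 reachable states.
Reachable set includes: (0,0,0), (0,0,1), (0,0,2), (0,0,3), (0,0,4), (0,0,5), (0,0,6), (0,0,7), (0,0,8), (0,1,0), (0,1,1), (0,1,2) ...
Target (A=2, B=1, C=2) not in reachable set → no.

Answer: no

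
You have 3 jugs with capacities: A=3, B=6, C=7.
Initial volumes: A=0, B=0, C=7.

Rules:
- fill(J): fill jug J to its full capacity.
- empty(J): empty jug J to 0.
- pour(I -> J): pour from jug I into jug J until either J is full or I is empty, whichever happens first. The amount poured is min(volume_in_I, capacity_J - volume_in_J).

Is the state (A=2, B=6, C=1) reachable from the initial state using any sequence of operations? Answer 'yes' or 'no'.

BFS from (A=0, B=0, C=7):
  1. fill(A) -> (A=3 B=0 C=7)
  2. fill(B) -> (A=3 B=6 C=7)
  3. empty(C) -> (A=3 B=6 C=0)
  4. pour(B -> C) -> (A=3 B=0 C=6)
  5. pour(A -> C) -> (A=2 B=0 C=7)
  6. pour(C -> B) -> (A=2 B=6 C=1)
Target reached → yes.

Answer: yes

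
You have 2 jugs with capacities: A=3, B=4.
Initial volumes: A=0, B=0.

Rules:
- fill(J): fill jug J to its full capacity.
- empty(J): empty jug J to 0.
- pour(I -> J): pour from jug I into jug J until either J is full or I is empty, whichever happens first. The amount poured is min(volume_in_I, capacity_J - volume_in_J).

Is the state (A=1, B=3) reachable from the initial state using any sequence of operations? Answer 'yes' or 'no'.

Answer: no

Derivation:
BFS explored all 14 reachable states.
Reachable set includes: (0,0), (0,1), (0,2), (0,3), (0,4), (1,0), (1,4), (2,0), (2,4), (3,0), (3,1), (3,2) ...
Target (A=1, B=3) not in reachable set → no.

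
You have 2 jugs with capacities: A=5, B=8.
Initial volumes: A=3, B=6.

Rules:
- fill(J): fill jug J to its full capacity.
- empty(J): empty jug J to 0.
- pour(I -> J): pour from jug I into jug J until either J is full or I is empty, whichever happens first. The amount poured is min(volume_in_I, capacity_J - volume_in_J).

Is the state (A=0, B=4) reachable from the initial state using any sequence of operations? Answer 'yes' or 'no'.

BFS from (A=3, B=6):
  1. pour(B -> A) -> (A=5 B=4)
  2. empty(A) -> (A=0 B=4)
Target reached → yes.

Answer: yes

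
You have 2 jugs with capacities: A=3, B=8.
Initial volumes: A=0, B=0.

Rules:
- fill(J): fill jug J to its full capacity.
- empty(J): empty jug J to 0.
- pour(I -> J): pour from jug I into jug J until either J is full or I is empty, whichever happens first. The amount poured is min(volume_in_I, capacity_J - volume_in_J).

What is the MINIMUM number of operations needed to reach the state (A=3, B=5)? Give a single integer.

Answer: 2

Derivation:
BFS from (A=0, B=0). One shortest path:
  1. fill(B) -> (A=0 B=8)
  2. pour(B -> A) -> (A=3 B=5)
Reached target in 2 moves.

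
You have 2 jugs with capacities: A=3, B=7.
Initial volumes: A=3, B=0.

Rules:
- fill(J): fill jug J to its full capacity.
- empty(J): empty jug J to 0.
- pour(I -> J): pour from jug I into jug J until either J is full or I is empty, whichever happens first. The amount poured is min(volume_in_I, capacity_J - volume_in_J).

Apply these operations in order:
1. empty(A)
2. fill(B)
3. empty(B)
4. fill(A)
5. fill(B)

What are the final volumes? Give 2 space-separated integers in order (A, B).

Step 1: empty(A) -> (A=0 B=0)
Step 2: fill(B) -> (A=0 B=7)
Step 3: empty(B) -> (A=0 B=0)
Step 4: fill(A) -> (A=3 B=0)
Step 5: fill(B) -> (A=3 B=7)

Answer: 3 7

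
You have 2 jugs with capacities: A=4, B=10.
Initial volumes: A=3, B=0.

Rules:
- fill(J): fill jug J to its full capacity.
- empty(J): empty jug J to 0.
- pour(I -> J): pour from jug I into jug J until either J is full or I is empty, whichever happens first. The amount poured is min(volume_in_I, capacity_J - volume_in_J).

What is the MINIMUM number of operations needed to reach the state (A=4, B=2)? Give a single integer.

Answer: 5

Derivation:
BFS from (A=3, B=0). One shortest path:
  1. empty(A) -> (A=0 B=0)
  2. fill(B) -> (A=0 B=10)
  3. pour(B -> A) -> (A=4 B=6)
  4. empty(A) -> (A=0 B=6)
  5. pour(B -> A) -> (A=4 B=2)
Reached target in 5 moves.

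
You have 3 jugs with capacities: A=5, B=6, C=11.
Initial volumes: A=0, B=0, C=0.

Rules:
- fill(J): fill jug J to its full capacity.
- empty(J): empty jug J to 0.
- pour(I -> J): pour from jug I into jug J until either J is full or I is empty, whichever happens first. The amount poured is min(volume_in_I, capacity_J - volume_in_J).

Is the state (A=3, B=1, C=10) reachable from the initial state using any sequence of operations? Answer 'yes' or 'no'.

BFS explored all 304 reachable states.
Reachable set includes: (0,0,0), (0,0,1), (0,0,2), (0,0,3), (0,0,4), (0,0,5), (0,0,6), (0,0,7), (0,0,8), (0,0,9), (0,0,10), (0,0,11) ...
Target (A=3, B=1, C=10) not in reachable set → no.

Answer: no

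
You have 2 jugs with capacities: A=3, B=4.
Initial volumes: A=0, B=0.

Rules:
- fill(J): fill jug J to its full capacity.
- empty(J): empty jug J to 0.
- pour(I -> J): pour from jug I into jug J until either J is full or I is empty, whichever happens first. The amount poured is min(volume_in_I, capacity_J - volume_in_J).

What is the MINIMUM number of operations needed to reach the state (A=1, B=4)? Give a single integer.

Answer: 5

Derivation:
BFS from (A=0, B=0). One shortest path:
  1. fill(B) -> (A=0 B=4)
  2. pour(B -> A) -> (A=3 B=1)
  3. empty(A) -> (A=0 B=1)
  4. pour(B -> A) -> (A=1 B=0)
  5. fill(B) -> (A=1 B=4)
Reached target in 5 moves.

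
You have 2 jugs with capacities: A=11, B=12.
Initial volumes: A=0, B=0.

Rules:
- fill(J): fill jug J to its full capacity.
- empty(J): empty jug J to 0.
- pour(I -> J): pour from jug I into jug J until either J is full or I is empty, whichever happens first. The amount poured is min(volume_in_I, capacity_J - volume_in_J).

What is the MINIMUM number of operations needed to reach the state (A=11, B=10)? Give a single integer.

BFS from (A=0, B=0). One shortest path:
  1. fill(A) -> (A=11 B=0)
  2. pour(A -> B) -> (A=0 B=11)
  3. fill(A) -> (A=11 B=11)
  4. pour(A -> B) -> (A=10 B=12)
  5. empty(B) -> (A=10 B=0)
  6. pour(A -> B) -> (A=0 B=10)
  7. fill(A) -> (A=11 B=10)
Reached target in 7 moves.

Answer: 7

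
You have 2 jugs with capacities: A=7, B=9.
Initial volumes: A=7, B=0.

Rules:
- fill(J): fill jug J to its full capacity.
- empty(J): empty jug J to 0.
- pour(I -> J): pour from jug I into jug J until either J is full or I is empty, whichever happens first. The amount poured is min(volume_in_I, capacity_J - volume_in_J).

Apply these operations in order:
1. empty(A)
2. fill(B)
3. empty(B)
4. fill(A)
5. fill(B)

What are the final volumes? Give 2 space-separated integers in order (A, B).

Step 1: empty(A) -> (A=0 B=0)
Step 2: fill(B) -> (A=0 B=9)
Step 3: empty(B) -> (A=0 B=0)
Step 4: fill(A) -> (A=7 B=0)
Step 5: fill(B) -> (A=7 B=9)

Answer: 7 9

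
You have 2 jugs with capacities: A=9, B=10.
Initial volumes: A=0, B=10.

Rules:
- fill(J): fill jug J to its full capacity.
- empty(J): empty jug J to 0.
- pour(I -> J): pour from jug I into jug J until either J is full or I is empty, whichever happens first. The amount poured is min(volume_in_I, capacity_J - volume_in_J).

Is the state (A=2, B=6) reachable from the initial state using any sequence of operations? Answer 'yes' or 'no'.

Answer: no

Derivation:
BFS explored all 38 reachable states.
Reachable set includes: (0,0), (0,1), (0,2), (0,3), (0,4), (0,5), (0,6), (0,7), (0,8), (0,9), (0,10), (1,0) ...
Target (A=2, B=6) not in reachable set → no.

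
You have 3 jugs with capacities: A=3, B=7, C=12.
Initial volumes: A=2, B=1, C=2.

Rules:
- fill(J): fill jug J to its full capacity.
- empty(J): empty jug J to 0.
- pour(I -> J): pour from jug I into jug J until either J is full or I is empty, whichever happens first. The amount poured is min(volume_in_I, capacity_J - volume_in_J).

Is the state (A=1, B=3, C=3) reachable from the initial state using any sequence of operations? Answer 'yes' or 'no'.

BFS explored all 285 reachable states.
Reachable set includes: (0,0,0), (0,0,1), (0,0,2), (0,0,3), (0,0,4), (0,0,5), (0,0,6), (0,0,7), (0,0,8), (0,0,9), (0,0,10), (0,0,11) ...
Target (A=1, B=3, C=3) not in reachable set → no.

Answer: no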